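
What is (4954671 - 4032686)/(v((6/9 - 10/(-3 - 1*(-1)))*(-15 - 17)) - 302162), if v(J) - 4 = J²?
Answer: -8297865/2423486 ≈ -3.4239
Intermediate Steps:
v(J) = 4 + J²
(4954671 - 4032686)/(v((6/9 - 10/(-3 - 1*(-1)))*(-15 - 17)) - 302162) = (4954671 - 4032686)/((4 + ((6/9 - 10/(-3 - 1*(-1)))*(-15 - 17))²) - 302162) = 921985/((4 + ((6*(⅑) - 10/(-3 + 1))*(-32))²) - 302162) = 921985/((4 + ((⅔ - 10/(-2))*(-32))²) - 302162) = 921985/((4 + ((⅔ - 10*(-½))*(-32))²) - 302162) = 921985/((4 + ((⅔ + 5)*(-32))²) - 302162) = 921985/((4 + ((17/3)*(-32))²) - 302162) = 921985/((4 + (-544/3)²) - 302162) = 921985/((4 + 295936/9) - 302162) = 921985/(295972/9 - 302162) = 921985/(-2423486/9) = 921985*(-9/2423486) = -8297865/2423486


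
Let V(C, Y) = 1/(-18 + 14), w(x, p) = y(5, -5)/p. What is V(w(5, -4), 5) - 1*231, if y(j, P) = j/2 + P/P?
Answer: -925/4 ≈ -231.25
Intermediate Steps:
y(j, P) = 1 + j/2 (y(j, P) = j*(1/2) + 1 = j/2 + 1 = 1 + j/2)
w(x, p) = 7/(2*p) (w(x, p) = (1 + (1/2)*5)/p = (1 + 5/2)/p = 7/(2*p))
V(C, Y) = -1/4 (V(C, Y) = 1/(-4) = -1/4)
V(w(5, -4), 5) - 1*231 = -1/4 - 1*231 = -1/4 - 231 = -925/4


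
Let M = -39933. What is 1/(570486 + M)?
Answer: 1/530553 ≈ 1.8848e-6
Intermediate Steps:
1/(570486 + M) = 1/(570486 - 39933) = 1/530553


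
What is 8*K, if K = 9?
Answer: 72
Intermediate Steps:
8*K = 8*9 = 72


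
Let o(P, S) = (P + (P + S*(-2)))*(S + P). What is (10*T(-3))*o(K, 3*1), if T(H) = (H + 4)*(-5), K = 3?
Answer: 0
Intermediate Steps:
T(H) = -20 - 5*H (T(H) = (4 + H)*(-5) = -20 - 5*H)
o(P, S) = (P + S)*(-2*S + 2*P) (o(P, S) = (P + (P - 2*S))*(P + S) = (-2*S + 2*P)*(P + S) = (P + S)*(-2*S + 2*P))
(10*T(-3))*o(K, 3*1) = (10*(-20 - 5*(-3)))*(-2*(3*1)**2 + 2*3**2) = (10*(-20 + 15))*(-2*3**2 + 2*9) = (10*(-5))*(-2*9 + 18) = -50*(-18 + 18) = -50*0 = 0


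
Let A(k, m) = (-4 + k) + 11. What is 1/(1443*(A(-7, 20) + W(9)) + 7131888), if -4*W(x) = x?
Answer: 4/28514565 ≈ 1.4028e-7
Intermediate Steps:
W(x) = -x/4
A(k, m) = 7 + k
1/(1443*(A(-7, 20) + W(9)) + 7131888) = 1/(1443*((7 - 7) - ¼*9) + 7131888) = 1/(1443*(0 - 9/4) + 7131888) = 1/(1443*(-9/4) + 7131888) = 1/(-12987/4 + 7131888) = 1/(28514565/4) = 4/28514565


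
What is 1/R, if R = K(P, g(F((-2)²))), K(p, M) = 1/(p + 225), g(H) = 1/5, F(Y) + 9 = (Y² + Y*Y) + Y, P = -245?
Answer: -20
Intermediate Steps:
F(Y) = -9 + Y + 2*Y² (F(Y) = -9 + ((Y² + Y*Y) + Y) = -9 + ((Y² + Y²) + Y) = -9 + (2*Y² + Y) = -9 + (Y + 2*Y²) = -9 + Y + 2*Y²)
g(H) = ⅕
K(p, M) = 1/(225 + p)
R = -1/20 (R = 1/(225 - 245) = 1/(-20) = -1/20 ≈ -0.050000)
1/R = 1/(-1/20) = -20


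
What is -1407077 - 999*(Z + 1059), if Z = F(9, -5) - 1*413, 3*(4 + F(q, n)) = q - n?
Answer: -2053097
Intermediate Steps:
F(q, n) = -4 - n/3 + q/3 (F(q, n) = -4 + (q - n)/3 = -4 + (-n/3 + q/3) = -4 - n/3 + q/3)
Z = -1237/3 (Z = (-4 - ⅓*(-5) + (⅓)*9) - 1*413 = (-4 + 5/3 + 3) - 413 = ⅔ - 413 = -1237/3 ≈ -412.33)
-1407077 - 999*(Z + 1059) = -1407077 - 999*(-1237/3 + 1059) = -1407077 - 999*1940/3 = -1407077 - 1*646020 = -1407077 - 646020 = -2053097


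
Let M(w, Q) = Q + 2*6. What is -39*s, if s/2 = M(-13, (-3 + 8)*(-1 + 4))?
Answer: -2106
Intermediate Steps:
M(w, Q) = 12 + Q (M(w, Q) = Q + 12 = 12 + Q)
s = 54 (s = 2*(12 + (-3 + 8)*(-1 + 4)) = 2*(12 + 5*3) = 2*(12 + 15) = 2*27 = 54)
-39*s = -39*54 = -2106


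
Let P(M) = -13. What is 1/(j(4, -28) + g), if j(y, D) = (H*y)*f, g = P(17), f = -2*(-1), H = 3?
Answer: 1/11 ≈ 0.090909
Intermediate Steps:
f = 2
g = -13
j(y, D) = 6*y (j(y, D) = (3*y)*2 = 6*y)
1/(j(4, -28) + g) = 1/(6*4 - 13) = 1/(24 - 13) = 1/11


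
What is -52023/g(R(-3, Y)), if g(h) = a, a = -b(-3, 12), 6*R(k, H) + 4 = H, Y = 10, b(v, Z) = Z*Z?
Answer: 17341/48 ≈ 361.27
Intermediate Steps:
b(v, Z) = Z²
R(k, H) = -⅔ + H/6
a = -144 (a = -1*12² = -1*144 = -144)
g(h) = -144
-52023/g(R(-3, Y)) = -52023/(-144) = -52023*(-1/144) = 17341/48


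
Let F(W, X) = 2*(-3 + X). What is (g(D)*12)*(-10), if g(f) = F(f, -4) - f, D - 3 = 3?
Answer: 2400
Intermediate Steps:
F(W, X) = -6 + 2*X
D = 6 (D = 3 + 3 = 6)
g(f) = -14 - f (g(f) = (-6 + 2*(-4)) - f = (-6 - 8) - f = -14 - f)
(g(D)*12)*(-10) = ((-14 - 1*6)*12)*(-10) = ((-14 - 6)*12)*(-10) = -20*12*(-10) = -240*(-10) = 2400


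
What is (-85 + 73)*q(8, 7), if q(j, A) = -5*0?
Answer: 0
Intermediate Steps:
q(j, A) = 0
(-85 + 73)*q(8, 7) = (-85 + 73)*0 = -12*0 = 0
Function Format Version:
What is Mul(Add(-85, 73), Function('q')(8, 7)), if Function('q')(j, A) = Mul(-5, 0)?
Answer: 0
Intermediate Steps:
Function('q')(j, A) = 0
Mul(Add(-85, 73), Function('q')(8, 7)) = Mul(Add(-85, 73), 0) = Mul(-12, 0) = 0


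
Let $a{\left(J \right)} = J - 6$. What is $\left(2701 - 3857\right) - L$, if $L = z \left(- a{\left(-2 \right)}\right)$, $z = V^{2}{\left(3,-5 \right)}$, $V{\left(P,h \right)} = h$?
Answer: $-1356$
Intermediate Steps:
$a{\left(J \right)} = -6 + J$ ($a{\left(J \right)} = J - 6 = -6 + J$)
$z = 25$ ($z = \left(-5\right)^{2} = 25$)
$L = 200$ ($L = 25 \left(- (-6 - 2)\right) = 25 \left(\left(-1\right) \left(-8\right)\right) = 25 \cdot 8 = 200$)
$\left(2701 - 3857\right) - L = \left(2701 - 3857\right) - 200 = -1156 - 200 = -1356$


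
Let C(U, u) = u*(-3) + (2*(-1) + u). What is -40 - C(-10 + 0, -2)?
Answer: -42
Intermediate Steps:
C(U, u) = -2 - 2*u (C(U, u) = -3*u + (-2 + u) = -2 - 2*u)
-40 - C(-10 + 0, -2) = -40 - (-2 - 2*(-2)) = -40 - (-2 + 4) = -40 - 1*2 = -40 - 2 = -42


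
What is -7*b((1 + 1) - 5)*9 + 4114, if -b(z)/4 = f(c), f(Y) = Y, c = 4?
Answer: 5122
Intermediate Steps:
b(z) = -16 (b(z) = -4*4 = -16)
-7*b((1 + 1) - 5)*9 + 4114 = -7*(-16)*9 + 4114 = 112*9 + 4114 = 1008 + 4114 = 5122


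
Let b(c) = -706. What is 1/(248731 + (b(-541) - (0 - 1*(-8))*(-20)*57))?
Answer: 1/257145 ≈ 3.8889e-6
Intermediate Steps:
1/(248731 + (b(-541) - (0 - 1*(-8))*(-20)*57)) = 1/(248731 + (-706 - (0 - 1*(-8))*(-20)*57)) = 1/(248731 + (-706 - (0 + 8)*(-20)*57)) = 1/(248731 + (-706 - 8*(-20)*57)) = 1/(248731 + (-706 - (-160)*57)) = 1/(248731 + (-706 - 1*(-9120))) = 1/(248731 + (-706 + 9120)) = 1/(248731 + 8414) = 1/257145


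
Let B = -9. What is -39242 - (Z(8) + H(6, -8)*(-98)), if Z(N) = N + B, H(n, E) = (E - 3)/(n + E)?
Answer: -38702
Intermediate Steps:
H(n, E) = (-3 + E)/(E + n)
Z(N) = -9 + N (Z(N) = N - 9 = -9 + N)
-39242 - (Z(8) + H(6, -8)*(-98)) = -39242 - ((-9 + 8) + ((-3 - 8)/(-8 + 6))*(-98)) = -39242 - (-1 + (-11/(-2))*(-98)) = -39242 - (-1 - ½*(-11)*(-98)) = -39242 - (-1 + (11/2)*(-98)) = -39242 - (-1 - 539) = -39242 - 1*(-540) = -39242 + 540 = -38702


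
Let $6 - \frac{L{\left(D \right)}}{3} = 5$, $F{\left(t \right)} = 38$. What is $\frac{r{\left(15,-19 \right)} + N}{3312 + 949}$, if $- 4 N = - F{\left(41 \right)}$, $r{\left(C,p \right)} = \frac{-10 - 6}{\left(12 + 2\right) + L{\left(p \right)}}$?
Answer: $\frac{291}{144874} \approx 0.0020086$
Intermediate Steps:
$L{\left(D \right)} = 3$ ($L{\left(D \right)} = 18 - 15 = 3$)
$r{\left(C,p \right)} = - \frac{16}{17}$ ($r{\left(C,p \right)} = \frac{-10 - 6}{\left(12 + 2\right) + 3} = - \frac{16}{14 + 3} = - \frac{16}{17}$)
$N = \frac{19}{2}$ ($N = - \frac{\left(-1\right) 38}{4} = \left(- \frac{1}{4}\right) \left(-38\right) = \frac{19}{2} \approx 9.5$)
$\frac{r{\left(15,-19 \right)} + N}{3312 + 949} = \frac{- \frac{16}{17} + \frac{19}{2}}{3312 + 949} = \frac{291}{34 \cdot 4261} = \frac{291}{34} \cdot \frac{1}{4261} = \frac{291}{144874}$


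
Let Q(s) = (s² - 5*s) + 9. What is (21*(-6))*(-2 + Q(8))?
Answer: -3906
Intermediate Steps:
Q(s) = 9 + s² - 5*s
(21*(-6))*(-2 + Q(8)) = (21*(-6))*(-2 + (9 + 8² - 5*8)) = -126*(-2 + (9 + 64 - 40)) = -126*(-2 + 33) = -126*31 = -3906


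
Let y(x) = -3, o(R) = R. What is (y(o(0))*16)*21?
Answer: -1008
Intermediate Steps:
(y(o(0))*16)*21 = -3*16*21 = -48*21 = -1008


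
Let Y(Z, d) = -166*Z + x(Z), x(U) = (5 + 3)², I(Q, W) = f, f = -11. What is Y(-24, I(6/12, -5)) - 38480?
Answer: -34432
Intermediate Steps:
I(Q, W) = -11
x(U) = 64 (x(U) = 8² = 64)
Y(Z, d) = 64 - 166*Z (Y(Z, d) = -166*Z + 64 = 64 - 166*Z)
Y(-24, I(6/12, -5)) - 38480 = (64 - 166*(-24)) - 38480 = (64 + 3984) - 38480 = 4048 - 38480 = -34432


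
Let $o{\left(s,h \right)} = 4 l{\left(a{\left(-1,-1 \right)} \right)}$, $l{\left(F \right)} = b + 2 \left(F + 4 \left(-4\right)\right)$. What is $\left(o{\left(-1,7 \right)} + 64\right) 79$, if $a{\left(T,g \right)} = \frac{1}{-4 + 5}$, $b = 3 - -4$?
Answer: $-2212$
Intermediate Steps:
$b = 7$ ($b = 3 + 4 = 7$)
$a{\left(T,g \right)} = 1$ ($a{\left(T,g \right)} = 1^{-1} = 1$)
$l{\left(F \right)} = -25 + 2 F$ ($l{\left(F \right)} = 7 + 2 \left(F + 4 \left(-4\right)\right) = 7 + 2 \left(F - 16\right) = 7 + 2 \left(-16 + F\right) = 7 + \left(-32 + 2 F\right) = -25 + 2 F$)
$o{\left(s,h \right)} = -92$ ($o{\left(s,h \right)} = 4 \left(-25 + 2 \cdot 1\right) = 4 \left(-25 + 2\right) = 4 \left(-23\right) = -92$)
$\left(o{\left(-1,7 \right)} + 64\right) 79 = \left(-92 + 64\right) 79 = \left(-28\right) 79 = -2212$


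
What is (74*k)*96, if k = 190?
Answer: 1349760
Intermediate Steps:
(74*k)*96 = (74*190)*96 = 14060*96 = 1349760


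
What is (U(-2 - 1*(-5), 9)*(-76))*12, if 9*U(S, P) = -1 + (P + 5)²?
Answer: -19760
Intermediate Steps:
U(S, P) = -⅑ + (5 + P)²/9 (U(S, P) = (-1 + (P + 5)²)/9 = (-1 + (5 + P)²)/9 = -⅑ + (5 + P)²/9)
(U(-2 - 1*(-5), 9)*(-76))*12 = ((-⅑ + (5 + 9)²/9)*(-76))*12 = ((-⅑ + (⅑)*14²)*(-76))*12 = ((-⅑ + (⅑)*196)*(-76))*12 = ((-⅑ + 196/9)*(-76))*12 = ((65/3)*(-76))*12 = -4940/3*12 = -19760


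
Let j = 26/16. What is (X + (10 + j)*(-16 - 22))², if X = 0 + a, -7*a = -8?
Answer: 152201569/784 ≈ 1.9413e+5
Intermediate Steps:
a = 8/7 (a = -⅐*(-8) = 8/7 ≈ 1.1429)
j = 13/8 (j = 26*(1/16) = 13/8 ≈ 1.6250)
X = 8/7 (X = 0 + 8/7 = 8/7 ≈ 1.1429)
(X + (10 + j)*(-16 - 22))² = (8/7 + (10 + 13/8)*(-16 - 22))² = (8/7 + (93/8)*(-38))² = (8/7 - 1767/4)² = (-12337/28)² = 152201569/784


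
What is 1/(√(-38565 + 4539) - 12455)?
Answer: -235/2927567 - I*√34026/155161051 ≈ -8.0271e-5 - 1.1888e-6*I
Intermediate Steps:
1/(√(-38565 + 4539) - 12455) = 1/(√(-34026) - 12455) = 1/(I*√34026 - 12455) = 1/(-12455 + I*√34026)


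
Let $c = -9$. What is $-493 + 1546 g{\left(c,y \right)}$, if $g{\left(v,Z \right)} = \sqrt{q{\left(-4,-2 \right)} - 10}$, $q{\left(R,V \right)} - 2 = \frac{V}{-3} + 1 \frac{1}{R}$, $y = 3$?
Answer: $-493 + \frac{773 i \sqrt{273}}{3} \approx -493.0 + 4257.4 i$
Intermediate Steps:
$q{\left(R,V \right)} = 2 + \frac{1}{R} - \frac{V}{3}$ ($q{\left(R,V \right)} = 2 + \left(\frac{V}{-3} + 1 \frac{1}{R}\right) = 2 + \left(V \left(- \frac{1}{3}\right) + \frac{1}{R}\right) = 2 - \left(- \frac{1}{R} + \frac{V}{3}\right) = 2 + \frac{1}{R} - \frac{V}{3}$)
$g{\left(v,Z \right)} = \frac{i \sqrt{273}}{6}$ ($g{\left(v,Z \right)} = \sqrt{\left(2 + \frac{1}{-4} - - \frac{2}{3}\right) - 10} = \sqrt{\left(2 - \frac{1}{4} + \frac{2}{3}\right) - 10} = \sqrt{\frac{29}{12} - 10} = \sqrt{- \frac{91}{12}} = \frac{i \sqrt{273}}{6}$)
$-493 + 1546 g{\left(c,y \right)} = -493 + 1546 \frac{i \sqrt{273}}{6} = -493 + \frac{773 i \sqrt{273}}{3}$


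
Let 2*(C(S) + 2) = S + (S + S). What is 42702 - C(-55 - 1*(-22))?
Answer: 85507/2 ≈ 42754.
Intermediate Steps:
C(S) = -2 + 3*S/2 (C(S) = -2 + (S + (S + S))/2 = -2 + (S + 2*S)/2 = -2 + (3*S)/2 = -2 + 3*S/2)
42702 - C(-55 - 1*(-22)) = 42702 - (-2 + 3*(-55 - 1*(-22))/2) = 42702 - (-2 + 3*(-55 + 22)/2) = 42702 - (-2 + (3/2)*(-33)) = 42702 - (-2 - 99/2) = 42702 - 1*(-103/2) = 42702 + 103/2 = 85507/2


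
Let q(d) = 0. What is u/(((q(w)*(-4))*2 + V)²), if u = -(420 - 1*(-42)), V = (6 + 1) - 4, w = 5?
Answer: -154/3 ≈ -51.333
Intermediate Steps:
V = 3 (V = 7 - 4 = 3)
u = -462 (u = -(420 + 42) = -1*462 = -462)
u/(((q(w)*(-4))*2 + V)²) = -462/((0*(-4))*2 + 3)² = -462/(0*2 + 3)² = -462/(0 + 3)² = -462/(3²) = -462/9 = -462*⅑ = -154/3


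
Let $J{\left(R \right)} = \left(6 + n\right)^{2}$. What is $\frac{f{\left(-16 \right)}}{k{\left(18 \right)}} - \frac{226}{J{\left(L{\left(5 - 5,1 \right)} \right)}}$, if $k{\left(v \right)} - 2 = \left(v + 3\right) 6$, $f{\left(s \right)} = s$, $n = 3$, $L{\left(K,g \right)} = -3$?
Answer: $- \frac{1889}{648} \approx -2.9151$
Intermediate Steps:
$k{\left(v \right)} = 20 + 6 v$ ($k{\left(v \right)} = 2 + \left(v + 3\right) 6 = 2 + \left(3 + v\right) 6 = 2 + \left(18 + 6 v\right) = 20 + 6 v$)
$J{\left(R \right)} = 81$ ($J{\left(R \right)} = \left(6 + 3\right)^{2} = 9^{2} = 81$)
$\frac{f{\left(-16 \right)}}{k{\left(18 \right)}} - \frac{226}{J{\left(L{\left(5 - 5,1 \right)} \right)}} = - \frac{16}{20 + 6 \cdot 18} - \frac{226}{81} = - \frac{16}{20 + 108} - \frac{226}{81} = - \frac{16}{128} - \frac{226}{81} = \left(-16\right) \frac{1}{128} - \frac{226}{81} = - \frac{1}{8} - \frac{226}{81} = - \frac{1889}{648}$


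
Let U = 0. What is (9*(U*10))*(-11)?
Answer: 0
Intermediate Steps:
(9*(U*10))*(-11) = (9*(0*10))*(-11) = (9*0)*(-11) = 0*(-11) = 0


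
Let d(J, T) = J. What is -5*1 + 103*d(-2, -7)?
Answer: -211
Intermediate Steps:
-5*1 + 103*d(-2, -7) = -5*1 + 103*(-2) = -5 - 206 = -211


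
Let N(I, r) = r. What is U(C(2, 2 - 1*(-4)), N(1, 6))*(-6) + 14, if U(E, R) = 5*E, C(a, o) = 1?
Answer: -16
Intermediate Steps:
U(C(2, 2 - 1*(-4)), N(1, 6))*(-6) + 14 = (5*1)*(-6) + 14 = 5*(-6) + 14 = -30 + 14 = -16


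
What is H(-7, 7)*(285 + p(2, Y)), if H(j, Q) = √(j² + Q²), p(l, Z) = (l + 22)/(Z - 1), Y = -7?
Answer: 1974*√2 ≈ 2791.7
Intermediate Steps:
p(l, Z) = (22 + l)/(-1 + Z)
H(j, Q) = √(Q² + j²)
H(-7, 7)*(285 + p(2, Y)) = √(7² + (-7)²)*(285 + (22 + 2)/(-1 - 7)) = √(49 + 49)*(285 + 24/(-8)) = √98*(285 - ⅛*24) = (7*√2)*(285 - 3) = (7*√2)*282 = 1974*√2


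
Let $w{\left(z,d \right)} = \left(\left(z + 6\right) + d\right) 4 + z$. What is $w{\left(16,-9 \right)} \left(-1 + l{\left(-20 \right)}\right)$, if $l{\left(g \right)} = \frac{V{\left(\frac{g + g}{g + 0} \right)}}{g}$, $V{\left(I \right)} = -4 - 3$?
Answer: $- \frac{221}{5} \approx -44.2$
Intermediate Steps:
$V{\left(I \right)} = -7$ ($V{\left(I \right)} = -4 - 3 = -7$)
$l{\left(g \right)} = - \frac{7}{g}$
$w{\left(z,d \right)} = 24 + 4 d + 5 z$ ($w{\left(z,d \right)} = \left(\left(6 + z\right) + d\right) 4 + z = \left(6 + d + z\right) 4 + z = \left(24 + 4 d + 4 z\right) + z = 24 + 4 d + 5 z$)
$w{\left(16,-9 \right)} \left(-1 + l{\left(-20 \right)}\right) = \left(24 + 4 \left(-9\right) + 5 \cdot 16\right) \left(-1 - \frac{7}{-20}\right) = \left(24 - 36 + 80\right) \left(-1 - - \frac{7}{20}\right) = 68 \left(-1 + \frac{7}{20}\right) = 68 \left(- \frac{13}{20}\right) = - \frac{221}{5}$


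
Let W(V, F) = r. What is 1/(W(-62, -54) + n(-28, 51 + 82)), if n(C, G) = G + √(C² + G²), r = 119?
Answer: 36/6433 - √377/6433 ≈ 0.0025779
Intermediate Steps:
W(V, F) = 119
1/(W(-62, -54) + n(-28, 51 + 82)) = 1/(119 + ((51 + 82) + √((-28)² + (51 + 82)²))) = 1/(119 + (133 + √(784 + 133²))) = 1/(119 + (133 + √(784 + 17689))) = 1/(119 + (133 + √18473)) = 1/(119 + (133 + 7*√377)) = 1/(252 + 7*√377)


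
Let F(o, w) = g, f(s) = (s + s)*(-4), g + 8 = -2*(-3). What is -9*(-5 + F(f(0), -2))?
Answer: 63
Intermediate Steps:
g = -2 (g = -8 - 2*(-3) = -8 + 6 = -2)
f(s) = -8*s (f(s) = (2*s)*(-4) = -8*s)
F(o, w) = -2
-9*(-5 + F(f(0), -2)) = -9*(-5 - 2) = -9*(-7) = 63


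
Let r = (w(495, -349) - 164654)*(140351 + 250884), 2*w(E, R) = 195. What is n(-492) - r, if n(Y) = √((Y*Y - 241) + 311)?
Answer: 128760524555/2 + √242134 ≈ 6.4380e+10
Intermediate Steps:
w(E, R) = 195/2 (w(E, R) = (½)*195 = 195/2)
n(Y) = √(70 + Y²) (n(Y) = √((Y² - 241) + 311) = √((-241 + Y²) + 311) = √(70 + Y²))
r = -128760524555/2 (r = (195/2 - 164654)*(140351 + 250884) = -329113/2*391235 = -128760524555/2 ≈ -6.4380e+10)
n(-492) - r = √(70 + (-492)²) - 1*(-128760524555/2) = √(70 + 242064) + 128760524555/2 = √242134 + 128760524555/2 = 128760524555/2 + √242134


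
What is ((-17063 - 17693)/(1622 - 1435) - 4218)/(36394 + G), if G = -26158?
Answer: -411761/957066 ≈ -0.43023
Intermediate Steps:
((-17063 - 17693)/(1622 - 1435) - 4218)/(36394 + G) = ((-17063 - 17693)/(1622 - 1435) - 4218)/(36394 - 26158) = (-34756/187 - 4218)/10236 = (-34756*1/187 - 4218)*(1/10236) = (-34756/187 - 4218)*(1/10236) = -823522/187*1/10236 = -411761/957066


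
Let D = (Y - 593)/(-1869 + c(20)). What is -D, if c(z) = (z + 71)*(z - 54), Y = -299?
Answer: -892/4963 ≈ -0.17973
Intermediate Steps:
c(z) = (-54 + z)*(71 + z) (c(z) = (71 + z)*(-54 + z) = (-54 + z)*(71 + z))
D = 892/4963 (D = (-299 - 593)/(-1869 + (-3834 + 20² + 17*20)) = -892/(-1869 + (-3834 + 400 + 340)) = -892/(-1869 - 3094) = -892/(-4963) = -892*(-1/4963) = 892/4963 ≈ 0.17973)
-D = -1*892/4963 = -892/4963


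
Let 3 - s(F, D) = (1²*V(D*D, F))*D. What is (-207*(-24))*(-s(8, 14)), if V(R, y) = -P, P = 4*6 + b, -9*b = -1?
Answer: -1691880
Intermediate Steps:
b = ⅑ (b = -⅑*(-1) = ⅑ ≈ 0.11111)
P = 217/9 (P = 4*6 + ⅑ = 24 + ⅑ = 217/9 ≈ 24.111)
V(R, y) = -217/9 (V(R, y) = -1*217/9 = -217/9)
s(F, D) = 3 + 217*D/9 (s(F, D) = 3 - 1²*(-217/9)*D = 3 - 1*(-217/9)*D = 3 - (-217)*D/9 = 3 + 217*D/9)
(-207*(-24))*(-s(8, 14)) = (-207*(-24))*(-(3 + (217/9)*14)) = 4968*(-(3 + 3038/9)) = 4968*(-1*3065/9) = 4968*(-3065/9) = -1691880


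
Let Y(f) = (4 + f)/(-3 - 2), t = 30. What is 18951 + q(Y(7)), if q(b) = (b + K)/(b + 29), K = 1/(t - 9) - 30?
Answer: 26662369/1407 ≈ 18950.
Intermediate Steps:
K = -629/21 (K = 1/(30 - 9) - 30 = 1/21 - 30 = -629/21 ≈ -29.952)
Y(f) = -⅘ - f/5 (Y(f) = (4 + f)/(-5) = (4 + f)*(-⅕) = -⅘ - f/5)
q(b) = (-629/21 + b)/(29 + b) (q(b) = (b - 629/21)/(b + 29) = (-629/21 + b)/(29 + b))
18951 + q(Y(7)) = 18951 + (-629/21 + (-⅘ - ⅕*7))/(29 + (-⅘ - ⅕*7)) = 18951 + (-629/21 + (-⅘ - 7/5))/(29 + (-⅘ - 7/5)) = 18951 + (-629/21 - 11/5)/(29 - 11/5) = 18951 - 3376/105/(134/5) = 18951 + (5/134)*(-3376/105) = 18951 - 1688/1407 = 26662369/1407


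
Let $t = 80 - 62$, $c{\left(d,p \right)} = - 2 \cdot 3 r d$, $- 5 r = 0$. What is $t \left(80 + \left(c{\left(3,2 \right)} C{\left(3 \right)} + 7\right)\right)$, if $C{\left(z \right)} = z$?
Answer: $1566$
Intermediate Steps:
$r = 0$ ($r = \left(- \frac{1}{5}\right) 0 = 0$)
$c{\left(d,p \right)} = 0$ ($c{\left(d,p \right)} = - 2 \cdot 3 \cdot 0 d = \left(-2\right) 0 d = 0 d = 0$)
$t = 18$
$t \left(80 + \left(c{\left(3,2 \right)} C{\left(3 \right)} + 7\right)\right) = 18 \left(80 + \left(0 \cdot 3 + 7\right)\right) = 18 \left(80 + \left(0 + 7\right)\right) = 18 \left(80 + 7\right) = 18 \cdot 87 = 1566$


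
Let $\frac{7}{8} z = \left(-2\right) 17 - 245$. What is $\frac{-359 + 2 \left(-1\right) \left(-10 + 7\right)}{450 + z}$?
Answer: $- \frac{2471}{918} \approx -2.6917$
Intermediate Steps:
$z = - \frac{2232}{7}$ ($z = \frac{8 \left(\left(-2\right) 17 - 245\right)}{7} = \frac{8 \left(-34 - 245\right)}{7} = \frac{8}{7} \left(-279\right) = - \frac{2232}{7} \approx -318.86$)
$\frac{-359 + 2 \left(-1\right) \left(-10 + 7\right)}{450 + z} = \frac{-359 + 2 \left(-1\right) \left(-10 + 7\right)}{450 - \frac{2232}{7}} = \frac{-359 - -6}{\frac{918}{7}} = \left(-359 + 6\right) \frac{7}{918} = \left(-353\right) \frac{7}{918} = - \frac{2471}{918}$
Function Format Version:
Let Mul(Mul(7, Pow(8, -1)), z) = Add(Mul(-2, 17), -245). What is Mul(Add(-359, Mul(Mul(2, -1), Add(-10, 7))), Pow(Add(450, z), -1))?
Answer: Rational(-2471, 918) ≈ -2.6917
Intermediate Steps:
z = Rational(-2232, 7) (z = Mul(Rational(8, 7), Add(Mul(-2, 17), -245)) = Mul(Rational(8, 7), Add(-34, -245)) = Mul(Rational(8, 7), -279) = Rational(-2232, 7) ≈ -318.86)
Mul(Add(-359, Mul(Mul(2, -1), Add(-10, 7))), Pow(Add(450, z), -1)) = Mul(Add(-359, Mul(Mul(2, -1), Add(-10, 7))), Pow(Add(450, Rational(-2232, 7)), -1)) = Mul(Add(-359, Mul(-2, -3)), Pow(Rational(918, 7), -1)) = Mul(Add(-359, 6), Rational(7, 918)) = Mul(-353, Rational(7, 918)) = Rational(-2471, 918)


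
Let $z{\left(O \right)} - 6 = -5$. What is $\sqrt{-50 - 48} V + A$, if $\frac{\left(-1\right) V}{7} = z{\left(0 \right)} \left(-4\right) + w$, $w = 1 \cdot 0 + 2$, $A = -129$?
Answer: $-129 + 98 i \sqrt{2} \approx -129.0 + 138.59 i$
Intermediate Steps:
$z{\left(O \right)} = 1$ ($z{\left(O \right)} = 6 - 5 = 1$)
$w = 2$ ($w = 0 + 2 = 2$)
$V = 14$ ($V = - 7 \left(1 \left(-4\right) + 2\right) = - 7 \left(-4 + 2\right) = \left(-7\right) \left(-2\right) = 14$)
$\sqrt{-50 - 48} V + A = \sqrt{-50 - 48} \cdot 14 - 129 = \sqrt{-98} \cdot 14 - 129 = 7 i \sqrt{2} \cdot 14 - 129 = 98 i \sqrt{2} - 129 = -129 + 98 i \sqrt{2}$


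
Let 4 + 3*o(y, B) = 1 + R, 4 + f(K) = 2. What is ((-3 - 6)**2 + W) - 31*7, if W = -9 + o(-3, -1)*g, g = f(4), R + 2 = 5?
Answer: -145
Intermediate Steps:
R = 3 (R = -2 + 5 = 3)
f(K) = -2 (f(K) = -4 + 2 = -2)
o(y, B) = 0 (o(y, B) = -4/3 + (1 + 3)/3 = -4/3 + (1/3)*4 = -4/3 + 4/3 = 0)
g = -2
W = -9 (W = -9 + 0*(-2) = -9 + 0 = -9)
((-3 - 6)**2 + W) - 31*7 = ((-3 - 6)**2 - 9) - 31*7 = ((-9)**2 - 9) - 217 = (81 - 9) - 217 = 72 - 217 = -145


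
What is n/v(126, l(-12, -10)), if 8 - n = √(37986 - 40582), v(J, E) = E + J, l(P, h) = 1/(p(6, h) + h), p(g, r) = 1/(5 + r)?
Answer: 408/6421 - 102*I*√649/6421 ≈ 0.063542 - 0.40469*I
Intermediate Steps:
l(P, h) = 1/(h + 1/(5 + h)) (l(P, h) = 1/(1/(5 + h) + h) = 1/(h + 1/(5 + h)))
n = 8 - 2*I*√649 (n = 8 - √(37986 - 40582) = 8 - √(-2596) = 8 - 2*I*√649 ≈ 8.0 - 50.951*I)
n/v(126, l(-12, -10)) = (8 - 2*I*√649)/((5 - 10)/(1 - 10*(5 - 10)) + 126) = (8 - 2*I*√649)/(-5/(1 - 10*(-5)) + 126) = (8 - 2*I*√649)/(-5/(1 + 50) + 126) = (8 - 2*I*√649)/(-5/51 + 126) = (8 - 2*I*√649)/(6421/51) = (8 - 2*I*√649)*(51/6421) = 408/6421 - 102*I*√649/6421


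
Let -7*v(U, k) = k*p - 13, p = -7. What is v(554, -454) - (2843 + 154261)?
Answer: -1102893/7 ≈ -1.5756e+5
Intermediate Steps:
v(U, k) = 13/7 + k (v(U, k) = -(k*(-7) - 13)/7 = -(-7*k - 13)/7 = -(-13 - 7*k)/7 = 13/7 + k)
v(554, -454) - (2843 + 154261) = (13/7 - 454) - (2843 + 154261) = -3165/7 - 1*157104 = -3165/7 - 157104 = -1102893/7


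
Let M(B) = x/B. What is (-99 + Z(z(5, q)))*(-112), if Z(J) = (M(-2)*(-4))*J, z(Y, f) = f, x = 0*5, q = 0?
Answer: 11088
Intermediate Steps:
x = 0
M(B) = 0 (M(B) = 0/B = 0)
Z(J) = 0 (Z(J) = (0*(-4))*J = 0*J = 0)
(-99 + Z(z(5, q)))*(-112) = (-99 + 0)*(-112) = -99*(-112) = 11088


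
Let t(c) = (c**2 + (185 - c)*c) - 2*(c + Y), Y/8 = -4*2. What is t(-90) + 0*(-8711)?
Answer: -16342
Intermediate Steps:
Y = -64 (Y = 8*(-4*2) = 8*(-8) = -64)
t(c) = 128 + c**2 - 2*c + c*(185 - c) (t(c) = (c**2 + (185 - c)*c) - 2*(c - 64) = (c**2 + c*(185 - c)) - 2*(-64 + c) = (c**2 + c*(185 - c)) + (128 - 2*c) = 128 + c**2 - 2*c + c*(185 - c))
t(-90) + 0*(-8711) = (128 + 183*(-90)) + 0*(-8711) = (128 - 16470) + 0 = -16342 + 0 = -16342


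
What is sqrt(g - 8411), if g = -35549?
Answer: 2*I*sqrt(10990) ≈ 209.67*I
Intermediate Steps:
sqrt(g - 8411) = sqrt(-35549 - 8411) = sqrt(-43960) = 2*I*sqrt(10990)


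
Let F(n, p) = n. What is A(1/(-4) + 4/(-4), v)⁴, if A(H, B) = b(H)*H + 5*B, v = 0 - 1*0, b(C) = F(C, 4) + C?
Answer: 390625/4096 ≈ 95.367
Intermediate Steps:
b(C) = 2*C (b(C) = C + C = 2*C)
v = 0 (v = 0 + 0 = 0)
A(H, B) = 2*H² + 5*B (A(H, B) = (2*H)*H + 5*B = 2*H² + 5*B)
A(1/(-4) + 4/(-4), v)⁴ = (2*(1/(-4) + 4/(-4))² + 5*0)⁴ = (2*(1*(-¼) + 4*(-¼))² + 0)⁴ = (2*(-¼ - 1)² + 0)⁴ = (2*(-5/4)² + 0)⁴ = (2*(25/16) + 0)⁴ = (25/8 + 0)⁴ = (25/8)⁴ = 390625/4096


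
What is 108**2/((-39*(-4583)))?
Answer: 3888/59579 ≈ 0.065258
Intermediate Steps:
108**2/((-39*(-4583))) = 11664/178737 = 11664*(1/178737) = 3888/59579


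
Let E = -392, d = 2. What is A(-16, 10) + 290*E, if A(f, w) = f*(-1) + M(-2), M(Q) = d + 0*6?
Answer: -113662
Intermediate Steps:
M(Q) = 2 (M(Q) = 2 + 0*6 = 2 + 0 = 2)
A(f, w) = 2 - f (A(f, w) = f*(-1) + 2 = -f + 2 = 2 - f)
A(-16, 10) + 290*E = (2 - 1*(-16)) + 290*(-392) = (2 + 16) - 113680 = 18 - 113680 = -113662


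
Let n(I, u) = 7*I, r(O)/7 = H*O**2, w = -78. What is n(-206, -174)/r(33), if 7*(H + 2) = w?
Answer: 721/50094 ≈ 0.014393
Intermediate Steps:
H = -92/7 (H = -2 + (1/7)*(-78) = -2 - 78/7 = -92/7 ≈ -13.143)
r(O) = -92*O**2 (r(O) = 7*(-92*O**2/7) = -92*O**2)
n(-206, -174)/r(33) = (7*(-206))/((-92*33**2)) = -1442/((-92*1089)) = -1442/(-100188) = -1442*(-1/100188) = 721/50094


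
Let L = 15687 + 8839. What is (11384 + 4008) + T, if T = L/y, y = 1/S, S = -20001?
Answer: -490529134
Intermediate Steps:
L = 24526
y = -1/20001 (y = 1/(-20001) = -1/20001 ≈ -4.9997e-5)
T = -490544526 (T = 24526/(-1/20001) = 24526*(-20001) = -490544526)
(11384 + 4008) + T = (11384 + 4008) - 490544526 = 15392 - 490544526 = -490529134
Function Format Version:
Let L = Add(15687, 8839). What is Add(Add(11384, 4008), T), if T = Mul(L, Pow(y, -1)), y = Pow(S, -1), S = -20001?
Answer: -490529134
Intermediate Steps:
L = 24526
y = Rational(-1, 20001) (y = Pow(-20001, -1) = Rational(-1, 20001) ≈ -4.9997e-5)
T = -490544526 (T = Mul(24526, Pow(Rational(-1, 20001), -1)) = Mul(24526, -20001) = -490544526)
Add(Add(11384, 4008), T) = Add(Add(11384, 4008), -490544526) = Add(15392, -490544526) = -490529134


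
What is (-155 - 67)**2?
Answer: 49284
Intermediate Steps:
(-155 - 67)**2 = (-222)**2 = 49284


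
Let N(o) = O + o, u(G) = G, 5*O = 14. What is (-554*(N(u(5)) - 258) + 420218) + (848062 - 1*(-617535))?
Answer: 10122129/5 ≈ 2.0244e+6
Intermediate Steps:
O = 14/5 (O = (⅕)*14 = 14/5 ≈ 2.8000)
N(o) = 14/5 + o
(-554*(N(u(5)) - 258) + 420218) + (848062 - 1*(-617535)) = (-554*((14/5 + 5) - 258) + 420218) + (848062 - 1*(-617535)) = (-554*(39/5 - 258) + 420218) + (848062 + 617535) = (-554*(-1251/5) + 420218) + 1465597 = (693054/5 + 420218) + 1465597 = 2794144/5 + 1465597 = 10122129/5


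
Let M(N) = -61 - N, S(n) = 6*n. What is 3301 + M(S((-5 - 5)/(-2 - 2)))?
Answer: 3225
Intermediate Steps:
3301 + M(S((-5 - 5)/(-2 - 2))) = 3301 + (-61 - 6*(-5 - 5)/(-2 - 2)) = 3301 + (-61 - 6*(-10/(-4))) = 3301 + (-61 - 6*(-10*(-¼))) = 3301 + (-61 - 6*5/2) = 3301 + (-61 - 1*15) = 3301 + (-61 - 15) = 3301 - 76 = 3225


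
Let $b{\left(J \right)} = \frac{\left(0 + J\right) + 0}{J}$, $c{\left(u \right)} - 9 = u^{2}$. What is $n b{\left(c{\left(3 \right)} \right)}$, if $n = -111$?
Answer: $-111$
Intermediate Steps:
$c{\left(u \right)} = 9 + u^{2}$
$b{\left(J \right)} = 1$ ($b{\left(J \right)} = \frac{J + 0}{J} = \frac{J}{J} = 1$)
$n b{\left(c{\left(3 \right)} \right)} = \left(-111\right) 1 = -111$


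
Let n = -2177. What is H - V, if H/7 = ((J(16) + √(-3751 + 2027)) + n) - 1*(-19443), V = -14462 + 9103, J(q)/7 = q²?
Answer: 138765 + 14*I*√431 ≈ 1.3877e+5 + 290.65*I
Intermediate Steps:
J(q) = 7*q²
V = -5359
H = 133406 + 14*I*√431 (H = 7*(((7*16² + √(-3751 + 2027)) - 2177) - 1*(-19443)) = 7*(((7*256 + √(-1724)) - 2177) + 19443) = 7*(((1792 + 2*I*√431) - 2177) + 19443) = 7*((-385 + 2*I*√431) + 19443) = 7*(19058 + 2*I*√431) = 133406 + 14*I*√431 ≈ 1.3341e+5 + 290.65*I)
H - V = (133406 + 14*I*√431) - 1*(-5359) = (133406 + 14*I*√431) + 5359 = 138765 + 14*I*√431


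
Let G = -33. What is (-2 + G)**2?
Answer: 1225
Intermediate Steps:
(-2 + G)**2 = (-2 - 33)**2 = (-35)**2 = 1225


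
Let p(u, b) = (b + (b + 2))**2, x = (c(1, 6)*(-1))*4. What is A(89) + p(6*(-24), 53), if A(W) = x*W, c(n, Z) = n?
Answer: 11308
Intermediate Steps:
x = -4 (x = (1*(-1))*4 = -1*4 = -4)
p(u, b) = (2 + 2*b)**2 (p(u, b) = (b + (2 + b))**2 = (2 + 2*b)**2)
A(W) = -4*W
A(89) + p(6*(-24), 53) = -4*89 + 4*(1 + 53)**2 = -356 + 4*54**2 = -356 + 4*2916 = -356 + 11664 = 11308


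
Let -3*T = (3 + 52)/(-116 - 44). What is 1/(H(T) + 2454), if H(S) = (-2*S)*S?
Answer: 4608/11307911 ≈ 0.00040750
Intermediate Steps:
T = 11/96 (T = -(3 + 52)/(3*(-116 - 44)) = -55/(3*(-160)) = -55*(-1)/(3*160) = -1/3*(-11/32) = 11/96 ≈ 0.11458)
H(S) = -2*S**2
1/(H(T) + 2454) = 1/(-2*(11/96)**2 + 2454) = 1/(-2*121/9216 + 2454) = 1/(-121/4608 + 2454) = 1/(11307911/4608) = 4608/11307911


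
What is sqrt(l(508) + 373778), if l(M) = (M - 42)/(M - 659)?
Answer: 2*sqrt(2130610453)/151 ≈ 611.37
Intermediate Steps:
l(M) = (-42 + M)/(-659 + M)
sqrt(l(508) + 373778) = sqrt((-42 + 508)/(-659 + 508) + 373778) = sqrt(466/(-151) + 373778) = sqrt(-1/151*466 + 373778) = sqrt(-466/151 + 373778) = sqrt(56440012/151) = 2*sqrt(2130610453)/151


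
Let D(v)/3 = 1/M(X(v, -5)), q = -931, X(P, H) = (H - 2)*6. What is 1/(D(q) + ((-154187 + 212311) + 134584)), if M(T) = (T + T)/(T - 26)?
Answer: 7/1348973 ≈ 5.1891e-6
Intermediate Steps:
X(P, H) = -12 + 6*H (X(P, H) = (-2 + H)*6 = -12 + 6*H)
M(T) = 2*T/(-26 + T) (M(T) = (2*T)/(-26 + T) = 2*T/(-26 + T))
D(v) = 17/7 (D(v) = 3/((2*(-12 + 6*(-5))/(-26 + (-12 + 6*(-5))))) = 3/((2*(-12 - 30)/(-26 + (-12 - 30)))) = 3/((2*(-42)/(-26 - 42))) = 3/((2*(-42)/(-68))) = 3/((2*(-42)*(-1/68))) = 3/(21/17) = 3*(17/21) = 17/7)
1/(D(q) + ((-154187 + 212311) + 134584)) = 1/(17/7 + ((-154187 + 212311) + 134584)) = 1/(17/7 + (58124 + 134584)) = 1/(17/7 + 192708) = 1/(1348973/7) = 7/1348973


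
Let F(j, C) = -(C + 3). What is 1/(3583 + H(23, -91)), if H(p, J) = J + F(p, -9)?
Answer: 1/3498 ≈ 0.00028588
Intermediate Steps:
F(j, C) = -3 - C (F(j, C) = -(3 + C) = -3 - C)
H(p, J) = 6 + J (H(p, J) = J + (-3 - 1*(-9)) = J + (-3 + 9) = J + 6 = 6 + J)
1/(3583 + H(23, -91)) = 1/(3583 + (6 - 91)) = 1/(3583 - 85) = 1/3498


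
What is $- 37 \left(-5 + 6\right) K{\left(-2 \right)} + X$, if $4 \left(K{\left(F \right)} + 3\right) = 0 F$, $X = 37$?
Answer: $148$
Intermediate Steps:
$K{\left(F \right)} = -3$ ($K{\left(F \right)} = -3 + \frac{0 F}{4} = -3 + \frac{1}{4} \cdot 0 = -3 + 0 = -3$)
$- 37 \left(-5 + 6\right) K{\left(-2 \right)} + X = - 37 \left(-5 + 6\right) \left(-3\right) + 37 = - 37 \cdot 1 \left(-3\right) + 37 = \left(-37\right) \left(-3\right) + 37 = 111 + 37 = 148$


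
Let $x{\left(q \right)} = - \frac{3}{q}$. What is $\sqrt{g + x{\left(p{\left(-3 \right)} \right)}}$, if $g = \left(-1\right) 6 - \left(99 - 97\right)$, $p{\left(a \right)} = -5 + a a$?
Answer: $\frac{i \sqrt{35}}{2} \approx 2.958 i$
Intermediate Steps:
$p{\left(a \right)} = -5 + a^{2}$
$g = -8$ ($g = -6 - 2 = -8$)
$\sqrt{g + x{\left(p{\left(-3 \right)} \right)}} = \sqrt{-8 - \frac{3}{-5 + \left(-3\right)^{2}}} = \sqrt{-8 - \frac{3}{-5 + 9}} = \sqrt{-8 - \frac{3}{4}} = \sqrt{- \frac{35}{4}} = \frac{i \sqrt{35}}{2}$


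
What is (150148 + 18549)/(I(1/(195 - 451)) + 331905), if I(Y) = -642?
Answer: 168697/331263 ≈ 0.50925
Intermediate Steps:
(150148 + 18549)/(I(1/(195 - 451)) + 331905) = (150148 + 18549)/(-642 + 331905) = 168697/331263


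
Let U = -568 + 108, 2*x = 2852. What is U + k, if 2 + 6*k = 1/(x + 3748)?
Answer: -4763529/10348 ≈ -460.33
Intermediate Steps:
x = 1426 (x = (½)*2852 = 1426)
U = -460
k = -3449/10348 (k = -⅓ + 1/(6*(1426 + 3748)) = -⅓ + (⅙)/5174 = -⅓ + (⅙)*(1/5174) = -⅓ + 1/31044 = -3449/10348 ≈ -0.33330)
U + k = -460 - 3449/10348 = -4763529/10348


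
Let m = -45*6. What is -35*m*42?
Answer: 396900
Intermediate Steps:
m = -270
-35*m*42 = -35*(-270)*42 = 9450*42 = 396900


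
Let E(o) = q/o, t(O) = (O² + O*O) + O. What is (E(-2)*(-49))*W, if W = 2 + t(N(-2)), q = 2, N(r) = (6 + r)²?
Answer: 25970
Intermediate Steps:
t(O) = O + 2*O² (t(O) = (O² + O²) + O = 2*O² + O = O + 2*O²)
W = 530 (W = 2 + (6 - 2)²*(1 + 2*(6 - 2)²) = 2 + 4²*(1 + 2*4²) = 2 + 16*(1 + 2*16) = 2 + 16*(1 + 32) = 2 + 16*33 = 2 + 528 = 530)
E(o) = 2/o
(E(-2)*(-49))*W = ((2/(-2))*(-49))*530 = ((2*(-½))*(-49))*530 = -1*(-49)*530 = 49*530 = 25970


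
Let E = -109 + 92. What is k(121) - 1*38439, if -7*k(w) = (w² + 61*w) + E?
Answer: -291078/7 ≈ -41583.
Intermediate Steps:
E = -17
k(w) = 17/7 - 61*w/7 - w²/7 (k(w) = -((w² + 61*w) - 17)/7 = -(-17 + w² + 61*w)/7 = 17/7 - 61*w/7 - w²/7)
k(121) - 1*38439 = (17/7 - 61/7*121 - ⅐*121²) - 1*38439 = (17/7 - 7381/7 - ⅐*14641) - 38439 = (17/7 - 7381/7 - 14641/7) - 38439 = -22005/7 - 38439 = -291078/7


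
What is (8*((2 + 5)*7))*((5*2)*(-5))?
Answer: -19600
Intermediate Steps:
(8*((2 + 5)*7))*((5*2)*(-5)) = (8*(7*7))*(10*(-5)) = (8*49)*(-50) = 392*(-50) = -19600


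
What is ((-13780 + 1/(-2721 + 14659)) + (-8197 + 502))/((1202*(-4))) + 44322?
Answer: 2544246269637/57397904 ≈ 44326.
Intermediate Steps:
((-13780 + 1/(-2721 + 14659)) + (-8197 + 502))/((1202*(-4))) + 44322 = ((-13780 + 1/11938) - 7695)/(-4808) + 44322 = ((-13780 + 1/11938) - 7695)*(-1/4808) + 44322 = (-164505639/11938 - 7695)*(-1/4808) + 44322 = -256368549/11938*(-1/4808) + 44322 = 256368549/57397904 + 44322 = 2544246269637/57397904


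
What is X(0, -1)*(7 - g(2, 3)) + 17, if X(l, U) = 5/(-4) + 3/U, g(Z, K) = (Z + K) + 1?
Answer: 51/4 ≈ 12.750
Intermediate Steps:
g(Z, K) = 1 + K + Z (g(Z, K) = (K + Z) + 1 = 1 + K + Z)
X(l, U) = -5/4 + 3/U (X(l, U) = 5*(-¼) + 3/U = -5/4 + 3/U)
X(0, -1)*(7 - g(2, 3)) + 17 = (-5/4 + 3/(-1))*(7 - (1 + 3 + 2)) + 17 = (-5/4 + 3*(-1))*(7 - 1*6) + 17 = (-5/4 - 3)*(7 - 6) + 17 = -17/4*1 + 17 = -17/4 + 17 = 51/4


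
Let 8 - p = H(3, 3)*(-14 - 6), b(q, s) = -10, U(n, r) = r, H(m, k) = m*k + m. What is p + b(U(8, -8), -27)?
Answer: 238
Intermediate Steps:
H(m, k) = m + k*m (H(m, k) = k*m + m = m + k*m)
p = 248 (p = 8 - 3*(1 + 3)*(-14 - 6) = 8 - 3*4*(-20) = 8 - 12*(-20) = 8 - 1*(-240) = 8 + 240 = 248)
p + b(U(8, -8), -27) = 248 - 10 = 238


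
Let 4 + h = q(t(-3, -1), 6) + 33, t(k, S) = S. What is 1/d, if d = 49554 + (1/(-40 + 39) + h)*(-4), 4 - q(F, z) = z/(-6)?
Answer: 1/49422 ≈ 2.0234e-5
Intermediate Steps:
q(F, z) = 4 + z/6 (q(F, z) = 4 - z/(-6) = 4 - z*(-1)/6 = 4 - (-1)*z/6 = 4 + z/6)
h = 34 (h = -4 + ((4 + (1/6)*6) + 33) = -4 + ((4 + 1) + 33) = -4 + (5 + 33) = -4 + 38 = 34)
d = 49422 (d = 49554 + (1/(-40 + 39) + 34)*(-4) = 49554 + (1/(-1) + 34)*(-4) = 49554 + (-1 + 34)*(-4) = 49554 + 33*(-4) = 49554 - 132 = 49422)
1/d = 1/49422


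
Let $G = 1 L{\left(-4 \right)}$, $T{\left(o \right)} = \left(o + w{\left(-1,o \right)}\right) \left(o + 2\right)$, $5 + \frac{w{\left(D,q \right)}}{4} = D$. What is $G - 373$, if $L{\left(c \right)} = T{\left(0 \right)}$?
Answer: $-421$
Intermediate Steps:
$w{\left(D,q \right)} = -20 + 4 D$
$T{\left(o \right)} = \left(-24 + o\right) \left(2 + o\right)$ ($T{\left(o \right)} = \left(o + \left(-20 + 4 \left(-1\right)\right)\right) \left(o + 2\right) = \left(o - 24\right) \left(2 + o\right) = \left(-24 + o\right) \left(2 + o\right)$)
$L{\left(c \right)} = -48$ ($L{\left(c \right)} = -48 + 0^{2} - 0 = -48 + 0 + 0 = -48$)
$G = -48$ ($G = 1 \left(-48\right) = -48$)
$G - 373 = -48 - 373 = -421$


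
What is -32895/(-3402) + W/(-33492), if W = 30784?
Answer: 9231409/1054998 ≈ 8.7502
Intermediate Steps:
-32895/(-3402) + W/(-33492) = -32895/(-3402) + 30784/(-33492) = -32895*(-1/3402) + 30784*(-1/33492) = 3655/378 - 7696/8373 = 9231409/1054998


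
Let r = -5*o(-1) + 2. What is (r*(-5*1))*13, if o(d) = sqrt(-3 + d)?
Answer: -130 + 650*I ≈ -130.0 + 650.0*I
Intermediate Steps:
r = 2 - 10*I (r = -5*sqrt(-3 - 1) + 2 = -10*I + 2 = 2 - 10*I ≈ 2.0 - 10.0*I)
(r*(-5*1))*13 = ((2 - 10*I)*(-5*1))*13 = ((2 - 10*I)*(-5))*13 = (-10 + 50*I)*13 = -130 + 650*I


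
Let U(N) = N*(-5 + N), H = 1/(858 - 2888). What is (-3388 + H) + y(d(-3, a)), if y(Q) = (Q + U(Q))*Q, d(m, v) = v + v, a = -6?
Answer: -11554761/2030 ≈ -5692.0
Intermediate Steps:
H = -1/2030 (H = 1/(-2030) = -1/2030 ≈ -0.00049261)
d(m, v) = 2*v
y(Q) = Q*(Q + Q*(-5 + Q)) (y(Q) = (Q + Q*(-5 + Q))*Q = Q*(Q + Q*(-5 + Q)))
(-3388 + H) + y(d(-3, a)) = (-3388 - 1/2030) + (2*(-6))**2*(-4 + 2*(-6)) = -6877641/2030 + (-12)**2*(-4 - 12) = -6877641/2030 + 144*(-16) = -6877641/2030 - 2304 = -11554761/2030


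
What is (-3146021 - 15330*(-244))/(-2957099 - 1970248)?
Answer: -594499/4927347 ≈ -0.12065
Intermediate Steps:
(-3146021 - 15330*(-244))/(-2957099 - 1970248) = (-3146021 + 3740520)/(-4927347) = 594499*(-1/4927347) = -594499/4927347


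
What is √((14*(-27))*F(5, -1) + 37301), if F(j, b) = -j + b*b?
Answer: √38813 ≈ 197.01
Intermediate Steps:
F(j, b) = b² - j (F(j, b) = -j + b² = b² - j)
√((14*(-27))*F(5, -1) + 37301) = √((14*(-27))*((-1)² - 1*5) + 37301) = √(-378*(1 - 5) + 37301) = √(-378*(-4) + 37301) = √(1512 + 37301) = √38813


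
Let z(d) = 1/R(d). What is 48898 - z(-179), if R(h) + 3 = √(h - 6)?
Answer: 9486215/194 + I*√185/194 ≈ 48898.0 + 0.070111*I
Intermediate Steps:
R(h) = -3 + √(-6 + h) (R(h) = -3 + √(h - 6) = -3 + √(-6 + h))
z(d) = 1/(-3 + √(-6 + d))
48898 - z(-179) = 48898 - 1/(-3 + √(-6 - 179)) = 48898 - 1/(-3 + √(-185)) = 48898 - 1/(-3 + I*√185)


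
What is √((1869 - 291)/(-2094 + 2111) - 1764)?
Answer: I*√482970/17 ≈ 40.88*I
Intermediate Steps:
√((1869 - 291)/(-2094 + 2111) - 1764) = √(1578/17 - 1764) = √(-28410/17) = I*√482970/17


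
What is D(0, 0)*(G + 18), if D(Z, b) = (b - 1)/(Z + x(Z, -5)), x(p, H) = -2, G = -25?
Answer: -7/2 ≈ -3.5000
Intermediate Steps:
D(Z, b) = (-1 + b)/(-2 + Z) (D(Z, b) = (b - 1)/(Z - 2) = (-1 + b)/(-2 + Z))
D(0, 0)*(G + 18) = ((-1 + 0)/(-2 + 0))*(-25 + 18) = (-1/(-2))*(-7) = -½*(-1)*(-7) = (½)*(-7) = -7/2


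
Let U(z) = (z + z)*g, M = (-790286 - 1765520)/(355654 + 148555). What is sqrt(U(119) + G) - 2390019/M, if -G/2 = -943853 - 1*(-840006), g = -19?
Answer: 1205069089971/2555806 + 2*sqrt(50793) ≈ 4.7195e+5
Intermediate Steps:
M = -2555806/504209 ≈ -5.0689
U(z) = -38*z (U(z) = (z + z)*(-19) = (2*z)*(-19) = -38*z)
G = 207694 (G = -2*(-943853 - 1*(-840006)) = -2*(-943853 + 840006) = -2*(-103847) = 207694)
sqrt(U(119) + G) - 2390019/M = sqrt(-38*119 + 207694) - 2390019/(-2555806/504209) = sqrt(-4522 + 207694) - 2390019*(-504209/2555806) = sqrt(203172) + 1205069089971/2555806 = 2*sqrt(50793) + 1205069089971/2555806 = 1205069089971/2555806 + 2*sqrt(50793)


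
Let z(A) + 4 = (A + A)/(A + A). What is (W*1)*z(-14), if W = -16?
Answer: 48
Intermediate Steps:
z(A) = -3 (z(A) = -4 + (A + A)/(A + A) = -4 + (2*A)/((2*A)) = -4 + (2*A)*(1/(2*A)) = -4 + 1 = -3)
(W*1)*z(-14) = -16*1*(-3) = -16*(-3) = 48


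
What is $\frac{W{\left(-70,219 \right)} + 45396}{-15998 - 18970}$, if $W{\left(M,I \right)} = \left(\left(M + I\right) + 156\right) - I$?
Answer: $- \frac{22741}{17484} \approx -1.3007$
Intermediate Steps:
$W{\left(M,I \right)} = 156 + M$ ($W{\left(M,I \right)} = \left(\left(I + M\right) + 156\right) - I = \left(156 + I + M\right) - I = 156 + M$)
$\frac{W{\left(-70,219 \right)} + 45396}{-15998 - 18970} = \frac{\left(156 - 70\right) + 45396}{-15998 - 18970} = \frac{86 + 45396}{-34968} = 45482 \left(- \frac{1}{34968}\right) = - \frac{22741}{17484}$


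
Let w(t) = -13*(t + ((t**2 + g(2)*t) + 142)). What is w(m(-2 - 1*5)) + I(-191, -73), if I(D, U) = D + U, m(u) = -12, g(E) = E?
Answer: -3514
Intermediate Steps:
w(t) = -1846 - 39*t - 13*t**2 (w(t) = -13*(t + ((t**2 + 2*t) + 142)) = -13*(t + (142 + t**2 + 2*t)) = -13*(142 + t**2 + 3*t) = -1846 - 39*t - 13*t**2)
w(m(-2 - 1*5)) + I(-191, -73) = (-1846 - 39*(-12) - 13*(-12)**2) + (-191 - 73) = (-1846 + 468 - 13*144) - 264 = (-1846 + 468 - 1872) - 264 = -3250 - 264 = -3514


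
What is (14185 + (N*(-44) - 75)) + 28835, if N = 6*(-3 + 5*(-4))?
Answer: 49017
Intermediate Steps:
N = -138 (N = 6*(-3 - 20) = 6*(-23) = -138)
(14185 + (N*(-44) - 75)) + 28835 = (14185 + (-138*(-44) - 75)) + 28835 = (14185 + (6072 - 75)) + 28835 = (14185 + 5997) + 28835 = 20182 + 28835 = 49017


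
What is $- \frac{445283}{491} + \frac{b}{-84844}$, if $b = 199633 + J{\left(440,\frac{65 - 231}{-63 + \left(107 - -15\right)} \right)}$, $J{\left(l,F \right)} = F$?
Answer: $- \frac{2234778947139}{2457845836} \approx -909.24$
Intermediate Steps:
$b = \frac{11778181}{59}$ ($b = 199633 + \frac{65 - 231}{-63 + \left(107 - -15\right)} = 199633 - \frac{166}{-63 + \left(107 + 15\right)} = 199633 - \frac{166}{-63 + 122} = 199633 - \frac{166}{59} = \frac{11778181}{59} \approx 1.9963 \cdot 10^{5}$)
$- \frac{445283}{491} + \frac{b}{-84844} = - \frac{445283}{491} + \frac{11778181}{59 \left(-84844\right)} = \left(-445283\right) \frac{1}{491} + \frac{11778181}{59} \left(- \frac{1}{84844}\right) = - \frac{445283}{491} - \frac{11778181}{5005796} = - \frac{2234778947139}{2457845836}$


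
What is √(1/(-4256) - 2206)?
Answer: 3*I*√277489338/1064 ≈ 46.968*I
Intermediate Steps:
√(1/(-4256) - 2206) = √(-1/4256 - 2206) = √(-9388737/4256) = 3*I*√277489338/1064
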